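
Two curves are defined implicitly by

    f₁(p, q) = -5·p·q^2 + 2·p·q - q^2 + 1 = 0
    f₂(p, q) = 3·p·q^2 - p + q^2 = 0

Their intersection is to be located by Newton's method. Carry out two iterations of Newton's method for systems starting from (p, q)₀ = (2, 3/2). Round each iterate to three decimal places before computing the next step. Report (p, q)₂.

(0.353, -0.274)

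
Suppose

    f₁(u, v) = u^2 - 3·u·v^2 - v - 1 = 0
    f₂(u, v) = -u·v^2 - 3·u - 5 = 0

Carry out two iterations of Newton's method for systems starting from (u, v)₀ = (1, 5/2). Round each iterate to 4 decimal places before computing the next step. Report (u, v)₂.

At (1, 5/2): F = (-21.2500, -14.2500).
Jacobian J = [[2·u - 3·v^2, -6·u·v - 1], [-v^2 - 3, -2·u·v]].
At the point, J = [[-16.7500, -16.0000], [-9.2500, -5.0000]] (det J = -64.2500).
Solving J·Δ = −F gives Δ = (-1.8949, 0.6556).
Then the next iterate is (u, v)₁ = (-0.8949, 3.1556).
Round to (-0.8949, 3.1556) and repeat: F = (23.378982, 6.595945), J = [[-31.663234, 15.943679], [-12.957811, 5.647893]].
Δ = (-0.9681, -3.3889), so (u, v)₂ = (-1.8630, -0.2333).

(-1.8630, -0.2333)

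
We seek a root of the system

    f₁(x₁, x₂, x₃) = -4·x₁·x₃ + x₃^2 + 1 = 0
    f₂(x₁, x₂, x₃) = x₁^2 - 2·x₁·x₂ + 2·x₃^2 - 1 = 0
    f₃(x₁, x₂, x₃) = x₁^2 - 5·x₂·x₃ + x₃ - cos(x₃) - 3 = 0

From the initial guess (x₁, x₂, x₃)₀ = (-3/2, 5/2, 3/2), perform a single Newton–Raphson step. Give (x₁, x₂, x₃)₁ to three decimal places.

(-1.053, 1.401, 0.437)

At (-3/2, 5/2, 3/2): F = (12.250, 13.250, -18.07074).
Jacobian J = [[-4·x₃, 0, -4·x₁ + 2·x₃], [2·x₁ - 2·x₂, -2·x₁, 4·x₃], [2·x₁, -5·x₃, -5·x₂ + sin(x₃) + 1]].
At the point, J = [[-6.000, 0.000, 9.000], [-8.000, 3.000, 6.000], [-3.000, -7.500, -10.50251]] (det J = 540.04509).
Solving J·Δ = −F gives Δ = (0.447, -1.099, -1.063).
Then the next iterate is (x₁, x₂, x₃)₁ = (-1.053, 1.401, 0.437).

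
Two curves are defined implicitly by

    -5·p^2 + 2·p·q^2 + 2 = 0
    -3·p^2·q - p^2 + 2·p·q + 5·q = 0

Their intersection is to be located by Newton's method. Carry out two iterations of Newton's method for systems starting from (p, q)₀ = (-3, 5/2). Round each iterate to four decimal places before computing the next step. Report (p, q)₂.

(-1.4522, 0.1414)

At (-3, 5/2): F = (-80.5000, -79.0000).
Jacobian J = [[-10·p + 2·q^2, 4·p·q], [-6·p·q - 2·p + 2·q, -3·p^2 + 2·p + 5]].
At the point, J = [[42.5000, -30.0000], [56.0000, -28.0000]] (det J = 490.0000).
Solving J·Δ = −F gives Δ = (0.2367, -2.3480).
Then the next iterate is (p, q)₁ = (-2.7633, 0.1520).
Round to (-2.7633, 0.1520) and repeat: F = (-36.306821, -11.197807), J = [[27.679208, -1.680086], [8.350730, -23.434081]].
Δ = (1.3111, -0.0106), so (p, q)₂ = (-1.4522, 0.1414).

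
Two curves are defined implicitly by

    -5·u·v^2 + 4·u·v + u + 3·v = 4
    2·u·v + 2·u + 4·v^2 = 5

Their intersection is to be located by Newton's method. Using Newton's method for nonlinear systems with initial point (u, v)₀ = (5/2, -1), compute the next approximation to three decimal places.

At (5/2, -1): F = (-27.000, -1.000).
Jacobian J = [[-5·v^2 + 4·v + 1, -10·u·v + 4·u + 3], [2·v + 2, 2·u + 8·v]].
At the point, J = [[-8.000, 38.000], [0.000, -3.000]] (det J = 24.000).
Solving J·Δ = −F gives Δ = (-4.958, -0.333).
Then the next iterate is (u, v)₁ = (-2.458, -1.333).

(-2.458, -1.333)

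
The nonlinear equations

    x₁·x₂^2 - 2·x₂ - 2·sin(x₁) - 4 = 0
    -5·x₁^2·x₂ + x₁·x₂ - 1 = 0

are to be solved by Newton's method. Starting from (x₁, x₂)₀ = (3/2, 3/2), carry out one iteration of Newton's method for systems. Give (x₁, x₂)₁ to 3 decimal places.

(-1.438, 6.226)

At (3/2, 3/2): F = (-5.61999, -15.625).
Jacobian J = [[x₂^2 - 2·cos(x₁), 2·x₁·x₂ - 2], [-10·x₁·x₂ + x₂, -5·x₁^2 + x₁]].
At the point, J = [[2.10853, 2.500], [-21.000, -9.750]] (det J = 31.94188).
Solving J·Δ = −F gives Δ = (-2.938, 4.726).
Then the next iterate is (x₁, x₂)₁ = (-1.438, 6.226).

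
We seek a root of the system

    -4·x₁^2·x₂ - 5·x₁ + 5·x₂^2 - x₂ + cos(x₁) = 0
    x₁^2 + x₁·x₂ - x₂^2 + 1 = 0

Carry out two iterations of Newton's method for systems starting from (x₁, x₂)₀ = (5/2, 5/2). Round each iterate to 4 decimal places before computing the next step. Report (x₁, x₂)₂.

At (5/2, 5/2): F = (-47.051144, 7.2500).
Jacobian J = [[-8·x₁·x₂ - sin(x₁) - 5, -4·x₁^2 + 10·x₂ - 1], [2·x₁ + x₂, x₁ - 2·x₂]].
At the point, J = [[-55.598472, -1.0000], [7.5000, -2.5000]] (det J = 146.496180).
Solving J·Δ = −F gives Δ = (-0.8524, 0.3427).
Then the next iterate is (x₁, x₂)₁ = (1.6476, 2.8427).
Round to (1.6476, 2.8427) and repeat: F = (-1.619723, 0.317275), J = [[-43.466112, 16.568657], [6.1379, -4.0378]].
Δ = (-0.0174, 0.0521), so (x₁, x₂)₂ = (1.6302, 2.8948).

(1.6302, 2.8948)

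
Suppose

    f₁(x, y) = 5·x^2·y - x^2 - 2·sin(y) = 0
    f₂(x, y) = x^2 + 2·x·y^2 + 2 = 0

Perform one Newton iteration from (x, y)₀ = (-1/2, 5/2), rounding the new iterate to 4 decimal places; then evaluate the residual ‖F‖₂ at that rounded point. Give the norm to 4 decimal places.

At (-1/2, 5/2): F = (1.678056, -4.0000).
Jacobian J = [[10·x·y - 2·x, 5·x^2 - 2·cos(y)], [2·x + 2·y^2, 4·x·y]].
At the point, J = [[-11.5000, 2.852287], [11.5000, -5.0000]] (det J = 24.698697).
Solving J·Δ = −F gives Δ = (-0.1222, -1.0811).
Then the next iterate is (x, y)₁ = (-0.6222, 1.4189).
Re-evaluating at (-0.6222, 1.4189): F = (0.382409, -0.118189), so ‖F‖₂ = 0.4003.

0.4003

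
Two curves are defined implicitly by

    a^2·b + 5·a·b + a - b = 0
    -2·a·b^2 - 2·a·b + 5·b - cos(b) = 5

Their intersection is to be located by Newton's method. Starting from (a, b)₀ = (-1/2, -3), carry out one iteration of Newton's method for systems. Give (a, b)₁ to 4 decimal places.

At (-1/2, -3): F = (9.2500, -13.010008).
Jacobian J = [[2·a·b + 5·b + 1, a^2 + 5·a - 1], [-2·b^2 - 2·b, -4·a·b - 2·a + sin(b) + 5]].
At the point, J = [[-11.0000, -3.2500], [-12.0000, -0.141120]] (det J = -37.447680).
Solving J·Δ = −F gives Δ = (-1.1640, 6.7857).
Then the next iterate is (a, b)₁ = (-1.6640, 3.7857).

(-1.6640, 3.7857)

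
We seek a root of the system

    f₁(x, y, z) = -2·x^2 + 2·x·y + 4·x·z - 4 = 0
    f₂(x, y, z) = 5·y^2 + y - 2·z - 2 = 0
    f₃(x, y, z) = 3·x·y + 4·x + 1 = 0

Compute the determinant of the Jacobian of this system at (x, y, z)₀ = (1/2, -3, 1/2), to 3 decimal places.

-298.000

J = [[-4·x + 2·y + 4·z, 2·x, 4·x], [0, 10·y + 1, -2], [3·y + 4, 3·x, 0]].
At the point, J = [[-6.000, 1.000, 2.000], [0.000, -29.000, -2.000], [-5.000, 1.500, 0.000]].
det J = -298.000.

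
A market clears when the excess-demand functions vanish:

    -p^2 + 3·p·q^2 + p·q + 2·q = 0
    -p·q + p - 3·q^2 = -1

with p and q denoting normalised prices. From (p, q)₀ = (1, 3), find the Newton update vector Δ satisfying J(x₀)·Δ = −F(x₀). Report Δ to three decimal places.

(-0.157, -1.457)

At (1, 3): F = (35.000, -28.000).
Jacobian J = [[-2·p + 3·q^2 + q, 6·p·q + p + 2], [-q + 1, -p - 6·q]].
At the point, J = [[28.000, 21.000], [-2.000, -19.000]] (det J = -490.000).
Solving J·Δ = −F gives Δ = (-0.157, -1.457).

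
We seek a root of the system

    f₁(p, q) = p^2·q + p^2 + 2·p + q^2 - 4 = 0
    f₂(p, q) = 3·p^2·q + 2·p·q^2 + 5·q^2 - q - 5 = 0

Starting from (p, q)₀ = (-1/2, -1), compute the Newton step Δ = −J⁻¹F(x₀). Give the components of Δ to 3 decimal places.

(4.089, 2.387)

At (-1/2, -1): F = (-4.000, -0.750).
Jacobian J = [[2·p·q + 2·p + 2, p^2 + 2·q], [6·p·q + 2·q^2, 3·p^2 + 4·p·q + 10·q - 1]].
At the point, J = [[2.000, -1.750], [5.000, -8.250]] (det J = -7.750).
Solving J·Δ = −F gives Δ = (4.089, 2.387).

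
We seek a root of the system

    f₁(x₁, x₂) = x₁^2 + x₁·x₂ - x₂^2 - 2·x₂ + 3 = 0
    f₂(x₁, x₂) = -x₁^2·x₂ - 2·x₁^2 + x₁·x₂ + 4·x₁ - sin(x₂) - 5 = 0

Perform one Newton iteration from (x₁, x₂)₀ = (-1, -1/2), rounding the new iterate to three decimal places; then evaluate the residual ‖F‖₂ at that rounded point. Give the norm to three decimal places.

At (-1, -1/2): F = (5.250, -9.52057).
Jacobian J = [[2·x₁ + x₂, x₁ - 2·x₂ - 2], [-2·x₁·x₂ - 4·x₁ + x₂ + 4, -x₁^2 + x₁ - cos(x₂)]].
At the point, J = [[-2.500, -2.000], [6.500, -2.87758]] (det J = 20.19396).
Solving J·Δ = −F gives Δ = (1.691, 0.511).
Then the next iterate is (x₁, x₂)₁ = (0.691, 0.011).
Re-evaluating at (0.691, 0.011): F = (3.46296, -3.19961), so ‖F‖₂ = 4.715.

4.715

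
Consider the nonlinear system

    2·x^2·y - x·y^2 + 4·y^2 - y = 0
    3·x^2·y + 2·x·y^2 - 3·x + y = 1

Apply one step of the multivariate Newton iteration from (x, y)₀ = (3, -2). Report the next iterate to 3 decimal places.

(1.536, -2.845)

At (3, -2): F = (-30.000, -42.000).
Jacobian J = [[4·x·y - y^2, 2·x^2 - 2·x·y + 8·y - 1], [6·x·y + 2·y^2 - 3, 3·x^2 + 4·x·y + 1]].
At the point, J = [[-28.000, 13.000], [-31.000, 4.000]] (det J = 291.000).
Solving J·Δ = −F gives Δ = (-1.464, -0.845).
Then the next iterate is (x, y)₁ = (1.536, -2.845).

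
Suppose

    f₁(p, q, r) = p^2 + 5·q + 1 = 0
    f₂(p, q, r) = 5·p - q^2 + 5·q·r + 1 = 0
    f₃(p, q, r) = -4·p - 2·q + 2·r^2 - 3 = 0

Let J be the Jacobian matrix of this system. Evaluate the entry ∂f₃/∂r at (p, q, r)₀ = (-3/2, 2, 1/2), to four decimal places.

2.0000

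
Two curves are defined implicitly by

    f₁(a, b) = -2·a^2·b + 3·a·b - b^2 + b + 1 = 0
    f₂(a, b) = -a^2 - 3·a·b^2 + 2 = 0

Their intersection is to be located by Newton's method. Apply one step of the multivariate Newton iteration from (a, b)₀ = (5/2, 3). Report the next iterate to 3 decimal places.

At (5/2, 3): F = (-20.000, -71.750).
Jacobian J = [[-4·a·b + 3·b, -2·a^2 + 3·a - 2·b + 1], [-2·a - 3·b^2, -6·a·b]].
At the point, J = [[-21.000, -10.000], [-32.000, -45.000]] (det J = 625.000).
Solving J·Δ = −F gives Δ = (-0.292, -1.387).
Then the next iterate is (a, b)₁ = (2.208, 1.613).

(2.208, 1.613)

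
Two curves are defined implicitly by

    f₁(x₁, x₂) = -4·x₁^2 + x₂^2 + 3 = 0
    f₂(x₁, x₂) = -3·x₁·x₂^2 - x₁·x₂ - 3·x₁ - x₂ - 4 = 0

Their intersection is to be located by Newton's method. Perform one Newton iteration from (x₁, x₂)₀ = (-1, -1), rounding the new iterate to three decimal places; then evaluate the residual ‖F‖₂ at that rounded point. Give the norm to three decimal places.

At (-1, -1): F = (0.000, 2.000).
Jacobian J = [[-8·x₁, 2·x₂], [-3·x₂^2 - x₂ - 3, -6·x₁·x₂ - x₁ - 1]].
At the point, J = [[8.000, -2.000], [-5.000, -6.000]] (det J = -58.000).
Solving J·Δ = −F gives Δ = (0.069, 0.276).
Then the next iterate is (x₁, x₂)₁ = (-0.931, -0.724).
Re-evaluating at (-0.931, -0.724): F = (0.05713, 0.30698), so ‖F‖₂ = 0.312.

0.312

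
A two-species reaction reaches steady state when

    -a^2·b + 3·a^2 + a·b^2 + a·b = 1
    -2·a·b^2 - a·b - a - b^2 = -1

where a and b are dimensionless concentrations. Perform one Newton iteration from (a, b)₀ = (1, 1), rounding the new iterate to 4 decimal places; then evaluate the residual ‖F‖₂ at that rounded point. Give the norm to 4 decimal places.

1.1034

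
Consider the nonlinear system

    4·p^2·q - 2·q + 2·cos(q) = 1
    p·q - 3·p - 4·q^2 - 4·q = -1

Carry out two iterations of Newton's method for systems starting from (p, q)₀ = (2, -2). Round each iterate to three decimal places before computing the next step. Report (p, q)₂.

(2.148, 0.496)

At (2, -2): F = (-29.83229, -17.000).
Jacobian J = [[8·p·q, 4·p^2 - 2·sin(q) - 2], [q - 3, p - 8·q - 4]].
At the point, J = [[-32.000, 15.81859], [-5.000, 14.000]] (det J = -368.90703).
Solving J·Δ = −F gives Δ = (-0.403, 1.070).
Then the next iterate is (p, q)₁ = (1.597, -0.930).
Round to (1.597, -0.930) and repeat: F = (-7.43185, -5.01581), J = [[-11.88168, 9.80488], [-3.930, 5.037]].
Δ = (0.551, 1.426), so (p, q)₂ = (2.148, 0.496).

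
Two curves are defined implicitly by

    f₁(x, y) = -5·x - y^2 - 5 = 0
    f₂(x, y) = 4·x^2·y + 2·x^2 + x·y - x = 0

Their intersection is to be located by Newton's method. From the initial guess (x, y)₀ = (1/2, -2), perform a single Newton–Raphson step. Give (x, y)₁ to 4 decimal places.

(0.6842, 1.1053)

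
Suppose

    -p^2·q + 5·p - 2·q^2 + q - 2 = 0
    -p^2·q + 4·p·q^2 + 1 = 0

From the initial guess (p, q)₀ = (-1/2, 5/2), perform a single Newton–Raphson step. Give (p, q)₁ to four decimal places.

At (-1/2, 5/2): F = (-15.1250, -12.1250).
Jacobian J = [[-2·p·q + 5, -p^2 - 4·q + 1], [-2·p·q + 4·q^2, -p^2 + 8·p·q]].
At the point, J = [[7.5000, -9.2500], [27.5000, -10.2500]] (det J = 177.5000).
Solving J·Δ = −F gives Δ = (-0.2415, -1.8310).
Then the next iterate is (p, q)₁ = (-0.7415, 0.6690).

(-0.7415, 0.6690)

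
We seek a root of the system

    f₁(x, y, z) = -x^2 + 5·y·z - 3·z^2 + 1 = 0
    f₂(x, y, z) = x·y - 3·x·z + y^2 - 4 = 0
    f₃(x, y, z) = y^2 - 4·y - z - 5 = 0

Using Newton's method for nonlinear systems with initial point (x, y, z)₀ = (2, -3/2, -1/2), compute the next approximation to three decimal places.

(2.069, -0.909, -0.890)

At (2, -3/2, -1/2): F = (0.000, -1.750, 3.750).
Jacobian J = [[-2·x, 5·z, 5·y - 6·z], [y - 3·z, x + 2·y, -3·x], [0, 2·y - 4, -1]].
At the point, J = [[-4.000, -2.500, -4.500], [0.000, -1.000, -6.000], [0.000, -7.000, -1.000]] (det J = 164.000).
Solving J·Δ = −F gives Δ = (0.069, 0.591, -0.390).
Then the next iterate is (x, y, z)₁ = (2.069, -0.909, -0.890).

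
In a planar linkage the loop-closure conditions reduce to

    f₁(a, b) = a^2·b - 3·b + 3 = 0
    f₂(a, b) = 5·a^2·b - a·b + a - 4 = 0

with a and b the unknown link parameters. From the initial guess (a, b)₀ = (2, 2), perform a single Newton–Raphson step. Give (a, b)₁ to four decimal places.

At (2, 2): F = (5.0000, 34.0000).
Jacobian J = [[2·a·b, a^2 - 3], [10·a·b - b + 1, 5·a^2 - a]].
At the point, J = [[8.0000, 1.0000], [39.0000, 18.0000]] (det J = 105.0000).
Solving J·Δ = −F gives Δ = (-0.5333, -0.7333).
Then the next iterate is (a, b)₁ = (1.4667, 1.2667).

(1.4667, 1.2667)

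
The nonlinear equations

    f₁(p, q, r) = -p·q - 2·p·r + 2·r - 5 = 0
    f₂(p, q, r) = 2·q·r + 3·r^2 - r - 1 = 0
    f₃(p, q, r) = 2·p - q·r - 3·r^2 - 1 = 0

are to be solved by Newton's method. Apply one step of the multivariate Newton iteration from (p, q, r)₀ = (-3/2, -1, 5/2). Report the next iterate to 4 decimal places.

At (-3/2, -1, 5/2): F = (6.0000, 10.2500, -20.2500).
Jacobian J = [[-q - 2·r, -p, -2·p + 2], [0, 2·r, 2·q + 6·r - 1], [2, -r, -q - 6·r]].
At the point, J = [[-4.0000, 1.5000, 5.0000], [0.0000, 5.0000, 12.0000], [2.0000, -2.5000, -14.0000]] (det J = 146.0000).
Solving J·Δ = −F gives Δ = (0.0762, 2.4418, -1.8716).
Then the next iterate is (p, q, r)₁ = (-1.4238, 1.4418, 0.6284).

(-1.4238, 1.4418, 0.6284)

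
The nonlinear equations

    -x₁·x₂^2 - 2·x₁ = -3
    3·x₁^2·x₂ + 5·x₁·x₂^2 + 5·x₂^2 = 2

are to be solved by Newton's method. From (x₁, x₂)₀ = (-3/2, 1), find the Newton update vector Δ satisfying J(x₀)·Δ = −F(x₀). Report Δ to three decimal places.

At (-3/2, 1): F = (7.500, 2.250).
Jacobian J = [[-x₂^2 - 2, -2·x₁·x₂], [6·x₁·x₂ + 5·x₂^2, 3·x₁^2 + 10·x₁·x₂ + 10·x₂]].
At the point, J = [[-3.000, 3.000], [-4.000, 1.750]] (det J = 6.750).
Solving J·Δ = −F gives Δ = (-0.944, -3.444).

(-0.944, -3.444)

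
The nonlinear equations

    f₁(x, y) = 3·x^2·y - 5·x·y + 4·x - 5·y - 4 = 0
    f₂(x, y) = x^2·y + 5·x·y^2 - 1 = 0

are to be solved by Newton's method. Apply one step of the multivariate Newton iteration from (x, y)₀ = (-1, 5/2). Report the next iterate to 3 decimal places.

(-1.209, 1.032)

At (-1, 5/2): F = (-0.500, -29.750).
Jacobian J = [[6·x·y - 5·y + 4, 3·x^2 - 5·x - 5], [2·x·y + 5·y^2, x^2 + 10·x·y]].
At the point, J = [[-23.500, 3.000], [26.250, -24.000]] (det J = 485.250).
Solving J·Δ = −F gives Δ = (-0.209, -1.468).
Then the next iterate is (x, y)₁ = (-1.209, 1.032).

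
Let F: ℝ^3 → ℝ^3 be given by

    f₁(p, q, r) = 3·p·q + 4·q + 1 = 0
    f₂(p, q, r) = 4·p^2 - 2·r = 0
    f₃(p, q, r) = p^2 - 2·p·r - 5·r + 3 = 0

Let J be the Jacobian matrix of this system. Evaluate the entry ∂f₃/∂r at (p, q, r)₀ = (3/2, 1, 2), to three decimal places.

∂f₃/∂r = -2·p - 5.
At (3/2, 1, 2) this is -8.000.

-8.000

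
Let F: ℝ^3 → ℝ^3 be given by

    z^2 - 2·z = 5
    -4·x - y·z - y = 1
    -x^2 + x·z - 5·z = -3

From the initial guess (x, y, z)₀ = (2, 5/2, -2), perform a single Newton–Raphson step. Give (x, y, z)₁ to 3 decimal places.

At (2, 5/2, -2): F = (3.000, -6.500, 5.000).
Jacobian J = [[0, 0, 2·z - 2], [-4, -z - 1, -y], [-2·x + z, 0, x - 5]].
At the point, J = [[0.000, 0.000, -6.000], [-4.000, 1.000, -2.500], [-6.000, 0.000, -3.000]] (det J = -36.000).
Solving J·Δ = −F gives Δ = (0.583, 10.083, 0.500).
Then the next iterate is (x, y, z)₁ = (2.583, 12.583, -1.500).

(2.583, 12.583, -1.500)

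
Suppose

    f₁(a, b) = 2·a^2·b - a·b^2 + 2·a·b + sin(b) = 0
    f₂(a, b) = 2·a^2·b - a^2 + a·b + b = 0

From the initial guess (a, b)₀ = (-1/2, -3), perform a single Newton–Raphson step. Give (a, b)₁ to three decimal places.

(0.475, -3.649)

At (-1/2, -3): F = (5.85888, -3.250).
Jacobian J = [[4·a·b - b^2 + 2·b, 2·a^2 - 2·a·b + 2·a + cos(b)], [4·a·b - 2·a + b, 2·a^2 + a + 1]].
At the point, J = [[-9.000, -4.48999], [4.000, 1.000]] (det J = 8.95997).
Solving J·Δ = −F gives Δ = (0.975, -0.649).
Then the next iterate is (a, b)₁ = (0.475, -3.649).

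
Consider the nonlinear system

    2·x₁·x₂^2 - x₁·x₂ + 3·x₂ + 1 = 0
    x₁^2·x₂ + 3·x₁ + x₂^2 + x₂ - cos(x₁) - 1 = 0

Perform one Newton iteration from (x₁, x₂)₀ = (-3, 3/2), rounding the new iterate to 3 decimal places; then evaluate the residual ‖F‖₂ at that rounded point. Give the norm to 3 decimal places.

At (-3, 3/2): F = (-3.500, 8.23999).
Jacobian J = [[2·x₂^2 - x₂, 4·x₁·x₂ - x₁ + 3], [2·x₁·x₂ + sin(x₁) + 3, x₁^2 + 2·x₂ + 1]].
At the point, J = [[3.000, -12.000], [-6.14112, 13.000]] (det J = -34.69344).
Solving J·Δ = −F gives Δ = (1.539, 0.093).
Then the next iterate is (x₁, x₂)₁ = (-1.461, 1.593).
Re-evaluating at (-1.461, 1.593): F = (0.69136, 2.03837), so ‖F‖₂ = 2.152.

2.152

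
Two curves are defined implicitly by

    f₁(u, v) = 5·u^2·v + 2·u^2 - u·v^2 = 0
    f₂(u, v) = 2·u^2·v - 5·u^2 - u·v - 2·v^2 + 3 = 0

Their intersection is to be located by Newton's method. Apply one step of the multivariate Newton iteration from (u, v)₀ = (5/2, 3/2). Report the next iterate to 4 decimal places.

(1.0983, 1.9075)

At (5/2, 3/2): F = (53.7500, -17.7500).
Jacobian J = [[10·u·v + 4·u - v^2, 5·u^2 - 2·u·v], [4·u·v - 10·u - v, 2·u^2 - u - 4·v]].
At the point, J = [[45.2500, 23.7500], [-11.5000, 4.0000]] (det J = 454.1250).
Solving J·Δ = −F gives Δ = (-1.4017, 0.4075).
Then the next iterate is (u, v)₁ = (1.0983, 1.9075).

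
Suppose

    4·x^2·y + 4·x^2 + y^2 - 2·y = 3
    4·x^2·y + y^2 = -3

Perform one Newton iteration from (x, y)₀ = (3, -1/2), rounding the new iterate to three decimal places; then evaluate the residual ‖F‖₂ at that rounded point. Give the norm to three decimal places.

4.788

At (3, -1/2): F = (16.250, -14.750).
Jacobian J = [[8·x·y + 8·x, 4·x^2 + 2·y - 2], [8·x·y, 4·x^2 + 2·y]].
At the point, J = [[12.000, 33.000], [-12.000, 35.000]] (det J = 816.000).
Solving J·Δ = −F gives Δ = (-1.294, -0.022).
Then the next iterate is (x, y)₁ = (1.706, -0.522).
Re-evaluating at (1.706, -0.522): F = (3.88124, -2.80451), so ‖F‖₂ = 4.788.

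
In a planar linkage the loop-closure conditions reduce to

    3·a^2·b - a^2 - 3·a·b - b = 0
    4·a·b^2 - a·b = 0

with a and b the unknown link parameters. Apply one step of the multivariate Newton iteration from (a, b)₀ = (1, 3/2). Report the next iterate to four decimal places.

At (1, 3/2): F = (-2.5000, 7.5000).
Jacobian J = [[6·a·b - 2·a - 3·b, 3·a^2 - 3·a - 1], [4·b^2 - b, 8·a·b - a]].
At the point, J = [[2.5000, -1.0000], [7.5000, 11.0000]] (det J = 35.0000).
Solving J·Δ = −F gives Δ = (0.5714, -1.0714).
Then the next iterate is (a, b)₁ = (1.5714, 0.4286).

(1.5714, 0.4286)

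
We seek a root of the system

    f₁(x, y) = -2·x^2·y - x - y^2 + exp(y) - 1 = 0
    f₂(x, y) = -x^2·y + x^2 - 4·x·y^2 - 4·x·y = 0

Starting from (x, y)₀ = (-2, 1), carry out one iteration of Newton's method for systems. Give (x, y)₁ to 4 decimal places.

At (-2, 1): F = (-5.281718, 16.0000).
Jacobian J = [[-4·x·y - 1, -2·x^2 - 2·y + exp(y)], [-2·x·y + 2·x - 4·y^2 - 4·y, -x^2 - 8·x·y - 4·x]].
At the point, J = [[7.0000, -7.281718], [-8.0000, 20.0000]] (det J = 81.746255).
Solving J·Δ = −F gives Δ = (-0.1330, -0.8532).
Then the next iterate is (x, y)₁ = (-2.1330, 0.1468).

(-2.1330, 0.1468)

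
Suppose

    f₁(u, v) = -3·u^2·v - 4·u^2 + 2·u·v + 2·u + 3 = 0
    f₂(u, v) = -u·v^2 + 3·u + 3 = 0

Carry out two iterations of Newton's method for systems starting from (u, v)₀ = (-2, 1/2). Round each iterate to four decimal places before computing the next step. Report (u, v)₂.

(-0.8676, -0.1864)

At (-2, 1/2): F = (-25.0000, -2.5000).
Jacobian J = [[-6·u·v - 8·u + 2·v + 2, -3·u^2 + 2·u], [-v^2 + 3, -2·u·v]].
At the point, J = [[25.0000, -16.0000], [2.7500, 2.0000]] (det J = 94.0000).
Solving J·Δ = −F gives Δ = (0.9574, -0.0665).
Then the next iterate is (u, v)₁ = (-1.0426, 0.4335).
Round to (-1.0426, 0.4335) and repeat: F = (-5.750856, 0.068128), J = [[13.919603, -5.346244], [2.812078, 0.903934]].
Δ = (0.1750, -0.6199), so (u, v)₂ = (-0.8676, -0.1864).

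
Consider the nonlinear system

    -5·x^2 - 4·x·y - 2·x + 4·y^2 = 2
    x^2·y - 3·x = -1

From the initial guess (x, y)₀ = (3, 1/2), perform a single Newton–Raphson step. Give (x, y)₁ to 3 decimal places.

At (3, 1/2): F = (-58.000, -3.500).
Jacobian J = [[-10·x - 4·y - 2, -4·x + 8·y], [2·x·y - 3, x^2]].
At the point, J = [[-34.000, -8.000], [0.000, 9.000]] (det J = -306.000).
Solving J·Δ = −F gives Δ = (-1.797, 0.389).
Then the next iterate is (x, y)₁ = (1.203, 0.889).

(1.203, 0.889)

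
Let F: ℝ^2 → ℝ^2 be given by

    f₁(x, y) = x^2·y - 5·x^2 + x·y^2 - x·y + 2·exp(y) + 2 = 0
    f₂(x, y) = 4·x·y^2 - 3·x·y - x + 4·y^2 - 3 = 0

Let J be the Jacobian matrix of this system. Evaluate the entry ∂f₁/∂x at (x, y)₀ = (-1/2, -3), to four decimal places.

20.0000

∂f₁/∂x = 2·x·y - 10·x + y^2 - y.
At (-1/2, -3) this is 20.0000.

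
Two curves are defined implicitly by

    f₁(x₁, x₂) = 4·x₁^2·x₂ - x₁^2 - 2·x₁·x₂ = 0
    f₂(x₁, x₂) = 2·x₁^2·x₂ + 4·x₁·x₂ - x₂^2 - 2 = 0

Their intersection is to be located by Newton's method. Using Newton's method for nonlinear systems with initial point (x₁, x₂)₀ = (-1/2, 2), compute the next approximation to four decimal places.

At (-1/2, 2): F = (3.7500, -9.0000).
Jacobian J = [[8·x₁·x₂ - 2·x₁ - 2·x₂, 4·x₁^2 - 2·x₁], [4·x₁·x₂ + 4·x₂, 2·x₁^2 + 4·x₁ - 2·x₂]].
At the point, J = [[-11.0000, 2.0000], [4.0000, -5.5000]] (det J = 52.5000).
Solving J·Δ = −F gives Δ = (0.0500, -1.6000).
Then the next iterate is (x₁, x₂)₁ = (-0.4500, 0.4000).

(-0.4500, 0.4000)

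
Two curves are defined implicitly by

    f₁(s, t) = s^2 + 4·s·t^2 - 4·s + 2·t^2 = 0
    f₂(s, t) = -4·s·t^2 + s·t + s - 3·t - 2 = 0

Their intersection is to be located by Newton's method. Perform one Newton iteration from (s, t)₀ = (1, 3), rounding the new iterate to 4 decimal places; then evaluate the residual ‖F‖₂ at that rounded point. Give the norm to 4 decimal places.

At (1, 3): F = (51.0000, -43.0000).
Jacobian J = [[2·s + 4·t^2 - 4, 8·s·t + 4·t], [-4·t^2 + t + 1, -8·s·t + s - 3]].
At the point, J = [[34.0000, 36.0000], [-32.0000, -26.0000]] (det J = 268.0000).
Solving J·Δ = −F gives Δ = (-0.8284, -0.6343).
Then the next iterate is (s, t)₁ = (0.1716, 2.3657).
Re-evaluating at (0.1716, 2.3657): F = (14.377582, -12.361009), so ‖F‖₂ = 18.9607.

18.9607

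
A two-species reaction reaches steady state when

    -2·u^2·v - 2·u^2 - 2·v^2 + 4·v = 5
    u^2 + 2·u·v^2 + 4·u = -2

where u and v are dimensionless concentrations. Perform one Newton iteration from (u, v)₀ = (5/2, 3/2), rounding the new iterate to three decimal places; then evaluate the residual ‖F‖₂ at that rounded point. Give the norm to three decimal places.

At (5/2, 3/2): F = (-34.750, 29.500).
Jacobian J = [[-4·u·v - 4·u, -2·u^2 - 4·v + 4], [2·u + 2·v^2 + 4, 4·u·v]].
At the point, J = [[-25.000, -14.500], [13.500, 15.000]] (det J = -179.250).
Solving J·Δ = −F gives Δ = (-0.522, -1.497).
Then the next iterate is (u, v)₁ = (1.978, 0.003).
Re-evaluating at (1.978, 0.003): F = (-12.83646, 13.82452), so ‖F‖₂ = 18.865.

18.865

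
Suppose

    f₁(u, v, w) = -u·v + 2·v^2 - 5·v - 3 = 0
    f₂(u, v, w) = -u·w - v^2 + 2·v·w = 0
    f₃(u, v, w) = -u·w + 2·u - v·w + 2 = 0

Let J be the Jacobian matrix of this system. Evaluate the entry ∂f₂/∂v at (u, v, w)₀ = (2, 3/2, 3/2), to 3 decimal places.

0.000

∂f₂/∂v = -2·v + 2·w.
At (2, 3/2, 3/2) this is 0.000.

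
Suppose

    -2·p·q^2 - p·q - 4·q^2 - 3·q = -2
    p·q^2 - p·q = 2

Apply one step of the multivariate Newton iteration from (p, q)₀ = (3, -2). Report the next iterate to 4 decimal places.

(1.6491, -1.4737)

At (3, -2): F = (-26.0000, 16.0000).
Jacobian J = [[-2·q^2 - q, -4·p·q - p - 8·q - 3], [q^2 - q, 2·p·q - p]].
At the point, J = [[-6.0000, 34.0000], [6.0000, -15.0000]] (det J = -114.0000).
Solving J·Δ = −F gives Δ = (-1.3509, 0.5263).
Then the next iterate is (p, q)₁ = (1.6491, -1.4737).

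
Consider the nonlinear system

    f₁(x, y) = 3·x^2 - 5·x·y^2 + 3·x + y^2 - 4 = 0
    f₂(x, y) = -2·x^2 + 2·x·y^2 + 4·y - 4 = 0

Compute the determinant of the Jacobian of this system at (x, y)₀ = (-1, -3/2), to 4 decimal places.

10.5000

J = [[6·x - 5·y^2 + 3, -10·x·y + 2·y], [-4·x + 2·y^2, 4·x·y + 4]].
At the point, J = [[-14.2500, -18.0000], [8.5000, 10.0000]].
det J = 10.5000.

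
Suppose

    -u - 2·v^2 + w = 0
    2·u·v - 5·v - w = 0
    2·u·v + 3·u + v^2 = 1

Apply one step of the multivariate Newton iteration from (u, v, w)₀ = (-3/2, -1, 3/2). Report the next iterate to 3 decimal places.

At (-3/2, -1, 3/2): F = (1.000, 6.500, -1.500).
Jacobian J = [[-1, -4·v, 1], [2·v, 2·u - 5, -1], [2·v + 3, 2·u + 2·v, 0]].
At the point, J = [[-1.000, 4.000, 1.000], [-2.000, -8.000, -1.000], [1.000, -5.000, 0.000]] (det J = 19.000).
Solving J·Δ = −F gives Δ = (2.289, 0.158, 0.658).
Then the next iterate is (u, v, w)₁ = (0.789, -0.842, 2.158).

(0.789, -0.842, 2.158)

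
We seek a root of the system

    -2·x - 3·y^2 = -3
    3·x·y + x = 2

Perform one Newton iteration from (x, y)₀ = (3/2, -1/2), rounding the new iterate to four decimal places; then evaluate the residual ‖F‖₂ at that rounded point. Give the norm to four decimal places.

At (3/2, -1/2): F = (-0.7500, -2.7500).
Jacobian J = [[-2, -6·y], [3·y + 1, 3·x]].
At the point, J = [[-2.0000, 3.0000], [-0.5000, 4.5000]] (det J = -7.5000).
Solving J·Δ = −F gives Δ = (0.6500, 0.6833).
Then the next iterate is (x, y)₁ = (2.1500, 0.1833).
Re-evaluating at (2.1500, 0.1833): F = (-1.400797, 1.332285), so ‖F‖₂ = 1.9332.

1.9332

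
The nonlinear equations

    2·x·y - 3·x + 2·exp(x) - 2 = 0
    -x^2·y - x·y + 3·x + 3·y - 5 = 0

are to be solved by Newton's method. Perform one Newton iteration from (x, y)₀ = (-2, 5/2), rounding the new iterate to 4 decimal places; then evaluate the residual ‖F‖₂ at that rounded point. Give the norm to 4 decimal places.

At (-2, 5/2): F = (-5.729329, -8.5000).
Jacobian J = [[2·y + 2·exp(x) - 3, 2·x], [-2·x·y - y + 3, -x^2 - x + 3]].
At the point, J = [[2.270671, -4.0000], [10.5000, 1.0000]] (det J = 44.270671).
Solving J·Δ = −F gives Δ = (0.8974, -0.9229).
Then the next iterate is (x, y)₁ = (-1.1026, 1.5771).
Re-evaluating at (-1.1026, 1.5771): F = (-1.506007, -3.754912), so ‖F‖₂ = 4.0457.

4.0457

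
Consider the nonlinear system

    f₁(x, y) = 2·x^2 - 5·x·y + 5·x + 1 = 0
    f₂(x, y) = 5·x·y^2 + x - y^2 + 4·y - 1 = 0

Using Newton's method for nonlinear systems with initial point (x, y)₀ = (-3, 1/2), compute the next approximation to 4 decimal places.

(-2.4019, 0.1121)

At (-3, 1/2): F = (11.5000, -6.0000).
Jacobian J = [[4·x - 5·y + 5, -5·x], [5·y^2 + 1, 10·x·y - 2·y + 4]].
At the point, J = [[-9.5000, 15.0000], [2.2500, -12.0000]] (det J = 80.2500).
Solving J·Δ = −F gives Δ = (0.5981, -0.3879).
Then the next iterate is (x, y)₁ = (-2.4019, 0.1121).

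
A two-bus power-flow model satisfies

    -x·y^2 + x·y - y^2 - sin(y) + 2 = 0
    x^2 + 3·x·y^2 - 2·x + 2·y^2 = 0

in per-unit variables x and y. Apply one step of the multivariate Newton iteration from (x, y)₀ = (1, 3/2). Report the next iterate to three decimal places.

(0.042, 1.248)

At (1, 3/2): F = (-1.99749, 10.250).
Jacobian J = [[-y^2 + y, -2·x·y + x - 2·y - cos(y)], [2·x + 3·y^2 - 2, 6·x·y + 4·y]].
At the point, J = [[-0.750, -5.07074], [6.750, 15.000]] (det J = 22.97748).
Solving J·Δ = −F gives Δ = (-0.958, -0.252).
Then the next iterate is (x, y)₁ = (0.042, 1.248).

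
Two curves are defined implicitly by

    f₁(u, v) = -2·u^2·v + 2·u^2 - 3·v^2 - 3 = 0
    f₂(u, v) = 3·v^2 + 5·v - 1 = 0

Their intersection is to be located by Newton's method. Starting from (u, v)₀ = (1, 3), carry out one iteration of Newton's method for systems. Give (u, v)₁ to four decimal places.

At (1, 3): F = (-34.0000, 41.0000).
Jacobian J = [[-4·u·v + 4·u, -2·u^2 - 6·v], [0, 6·v + 5]].
At the point, J = [[-8.0000, -20.0000], [0.0000, 23.0000]] (det J = -184.0000).
Solving J·Δ = −F gives Δ = (0.2065, -1.7826).
Then the next iterate is (u, v)₁ = (1.2065, 1.2174).

(1.2065, 1.2174)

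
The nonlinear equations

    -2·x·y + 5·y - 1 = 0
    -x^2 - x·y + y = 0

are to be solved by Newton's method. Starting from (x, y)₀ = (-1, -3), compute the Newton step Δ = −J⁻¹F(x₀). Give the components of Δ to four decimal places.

At (-1, -3): F = (-22.0000, -7.0000).
Jacobian J = [[-2·y, -2·x + 5], [-2·x - y, -x + 1]].
At the point, J = [[6.0000, 7.0000], [5.0000, 2.0000]] (det J = -23.0000).
Solving J·Δ = −F gives Δ = (0.2174, 2.9565).

(0.2174, 2.9565)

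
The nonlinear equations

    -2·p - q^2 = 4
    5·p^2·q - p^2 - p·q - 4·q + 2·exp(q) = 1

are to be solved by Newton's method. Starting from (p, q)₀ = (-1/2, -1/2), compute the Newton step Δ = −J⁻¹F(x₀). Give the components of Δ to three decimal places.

At (-1/2, -1/2): F = (-3.250, 1.08806).
Jacobian J = [[-2, -2·q], [10·p·q - 2·p - q, 5·p^2 - p + 2·exp(q) - 4]].
At the point, J = [[-2.000, 1.000], [4.000, -1.03694]] (det J = -1.92612).
Solving J·Δ = −F gives Δ = (1.185, 5.620).

(1.185, 5.620)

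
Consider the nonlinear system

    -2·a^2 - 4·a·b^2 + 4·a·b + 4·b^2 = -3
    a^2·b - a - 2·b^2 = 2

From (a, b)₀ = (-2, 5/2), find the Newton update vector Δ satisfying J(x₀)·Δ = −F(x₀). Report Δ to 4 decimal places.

(0.2769, -0.9243)

At (-2, 5/2): F = (50.0000, -2.5000).
Jacobian J = [[-4·a - 4·b^2 + 4·b, -8·a·b + 4·a + 8·b], [2·a·b - 1, a^2 - 4·b]].
At the point, J = [[-7.0000, 52.0000], [-11.0000, -6.0000]] (det J = 614.0000).
Solving J·Δ = −F gives Δ = (0.2769, -0.9243).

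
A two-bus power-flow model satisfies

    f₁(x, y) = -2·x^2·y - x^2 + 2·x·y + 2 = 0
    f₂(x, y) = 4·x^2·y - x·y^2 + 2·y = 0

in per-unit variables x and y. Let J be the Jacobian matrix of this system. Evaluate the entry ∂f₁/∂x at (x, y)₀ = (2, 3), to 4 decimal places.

-22.0000

∂f₁/∂x = -4·x·y - 2·x + 2·y.
At (2, 3) this is -22.0000.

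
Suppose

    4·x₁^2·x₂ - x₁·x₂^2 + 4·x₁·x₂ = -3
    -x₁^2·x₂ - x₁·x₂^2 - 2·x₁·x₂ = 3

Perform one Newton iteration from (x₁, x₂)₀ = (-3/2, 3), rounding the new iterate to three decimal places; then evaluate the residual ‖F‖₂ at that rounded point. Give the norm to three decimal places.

At (-3/2, 3): F = (25.500, 12.750).
Jacobian J = [[8·x₁·x₂ - x₂^2 + 4·x₂, 4·x₁^2 - 2·x₁·x₂ + 4·x₁], [-2·x₁·x₂ - x₂^2 - 2·x₂, -x₁^2 - 2·x₁·x₂ - 2·x₁]].
At the point, J = [[-33.000, 12.000], [-6.000, 9.750]] (det J = -249.750).
Solving J·Δ = −F gives Δ = (0.383, -1.072).
Then the next iterate is (x₁, x₂)₁ = (-1.117, 1.928).
Re-evaluating at (-1.117, 1.928): F = (8.15997, 3.05370), so ‖F‖₂ = 8.713.

8.713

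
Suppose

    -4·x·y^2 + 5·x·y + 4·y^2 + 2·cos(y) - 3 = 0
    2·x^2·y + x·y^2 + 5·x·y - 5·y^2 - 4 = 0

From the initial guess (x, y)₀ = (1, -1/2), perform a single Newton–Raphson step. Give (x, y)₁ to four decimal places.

(1.7178, 0.5501)

At (1, -1/2): F = (-3.744835, -8.5000).
Jacobian J = [[-4·y^2 + 5·y, -8·x·y + 5·x + 8·y - 2·sin(y)], [4·x·y + y^2 + 5·y, 2·x^2 + 2·x·y + 5·x - 10·y]].
At the point, J = [[-3.5000, 5.958851], [-4.2500, 11.0000]] (det J = -13.174883).
Solving J·Δ = −F gives Δ = (0.7178, 1.0501).
Then the next iterate is (x, y)₁ = (1.7178, 0.5501).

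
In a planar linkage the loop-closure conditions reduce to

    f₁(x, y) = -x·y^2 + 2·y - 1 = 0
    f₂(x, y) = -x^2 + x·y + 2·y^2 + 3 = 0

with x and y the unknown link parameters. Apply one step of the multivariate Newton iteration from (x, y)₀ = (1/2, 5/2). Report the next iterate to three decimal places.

(0.769, 0.890)

At (1/2, 5/2): F = (0.875, 16.500).
Jacobian J = [[-y^2, -2·x·y + 2], [-2·x + y, x + 4·y]].
At the point, J = [[-6.250, -0.500], [1.500, 10.500]] (det J = -64.875).
Solving J·Δ = −F gives Δ = (0.269, -1.610).
Then the next iterate is (x, y)₁ = (0.769, 0.890).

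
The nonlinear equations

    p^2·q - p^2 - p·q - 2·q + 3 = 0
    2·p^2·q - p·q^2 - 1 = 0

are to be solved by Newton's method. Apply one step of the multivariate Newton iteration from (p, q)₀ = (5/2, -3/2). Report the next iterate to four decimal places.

At (5/2, -3/2): F = (-5.8750, -25.3750).
Jacobian J = [[2·p·q - 2·p - q, p^2 - p - 2], [4·p·q - q^2, 2·p^2 - 2·p·q]].
At the point, J = [[-11.0000, 1.7500], [-17.2500, 20.0000]] (det J = -189.8125).
Solving J·Δ = −F gives Δ = (-0.3851, 0.9366).
Then the next iterate is (p, q)₁ = (2.1149, -0.5634).

(2.1149, -0.5634)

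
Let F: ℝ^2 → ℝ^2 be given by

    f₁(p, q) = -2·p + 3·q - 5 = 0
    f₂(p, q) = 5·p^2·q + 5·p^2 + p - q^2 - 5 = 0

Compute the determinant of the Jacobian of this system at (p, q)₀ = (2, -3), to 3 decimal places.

65.000

J = [[-2, 3], [10·p·q + 10·p + 1, 5·p^2 - 2·q]].
At the point, J = [[-2.000, 3.000], [-39.000, 26.000]].
det J = 65.000.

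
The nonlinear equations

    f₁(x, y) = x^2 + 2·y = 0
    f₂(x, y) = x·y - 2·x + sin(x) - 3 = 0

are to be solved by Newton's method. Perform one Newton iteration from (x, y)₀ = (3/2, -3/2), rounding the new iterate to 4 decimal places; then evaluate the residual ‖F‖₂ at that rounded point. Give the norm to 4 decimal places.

At (3/2, -3/2): F = (-0.7500, -7.252505).
Jacobian J = [[2·x, 2], [y + cos(x) - 2, x]].
At the point, J = [[3.0000, 2.0000], [-3.429263, 1.5000]] (det J = 11.358526).
Solving J·Δ = −F gives Δ = (-1.1780, 2.1420).
Then the next iterate is (x, y)₁ = (0.3220, 0.6420).
Re-evaluating at (0.3220, 0.6420): F = (1.387684, -3.120812), so ‖F‖₂ = 3.4154.

3.4154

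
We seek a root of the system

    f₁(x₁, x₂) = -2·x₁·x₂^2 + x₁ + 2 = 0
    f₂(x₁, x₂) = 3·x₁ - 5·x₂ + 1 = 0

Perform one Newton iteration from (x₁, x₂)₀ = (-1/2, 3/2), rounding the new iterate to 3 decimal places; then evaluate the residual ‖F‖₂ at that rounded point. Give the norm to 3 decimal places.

At (-1/2, 3/2): F = (3.750, -8.000).
Jacobian J = [[-2·x₂^2 + 1, -4·x₁·x₂], [3, -5]].
At the point, J = [[-3.500, 3.000], [3.000, -5.000]] (det J = 8.500).
Solving J·Δ = −F gives Δ = (-0.618, -1.971).
Then the next iterate is (x₁, x₂)₁ = (-1.118, -0.471).
Re-evaluating at (-1.118, -0.471): F = (1.37804, 0.001), so ‖F‖₂ = 1.378.

1.378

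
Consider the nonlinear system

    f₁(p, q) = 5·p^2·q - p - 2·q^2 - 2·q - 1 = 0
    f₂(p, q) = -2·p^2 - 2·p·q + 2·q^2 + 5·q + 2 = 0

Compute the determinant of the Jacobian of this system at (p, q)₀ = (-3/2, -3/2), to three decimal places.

-94.250

J = [[10·p·q - 1, 5·p^2 - 4·q - 2], [-4·p - 2·q, -2·p + 4·q + 5]].
At the point, J = [[21.500, 15.250], [9.000, 2.000]].
det J = -94.250.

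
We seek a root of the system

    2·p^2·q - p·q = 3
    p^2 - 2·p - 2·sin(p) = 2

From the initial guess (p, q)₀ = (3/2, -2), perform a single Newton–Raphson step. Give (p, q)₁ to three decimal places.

At (3/2, -2): F = (-9.000, -4.74499).
Jacobian J = [[4·p·q - q, 2·p^2 - p], [2·p - 2·cos(p) - 2, 0]].
At the point, J = [[-10.000, 3.000], [0.85853, 0.000]] (det J = -2.57558).
Solving J·Δ = −F gives Δ = (5.527, 21.423).
Then the next iterate is (p, q)₁ = (7.027, 19.423).

(7.027, 19.423)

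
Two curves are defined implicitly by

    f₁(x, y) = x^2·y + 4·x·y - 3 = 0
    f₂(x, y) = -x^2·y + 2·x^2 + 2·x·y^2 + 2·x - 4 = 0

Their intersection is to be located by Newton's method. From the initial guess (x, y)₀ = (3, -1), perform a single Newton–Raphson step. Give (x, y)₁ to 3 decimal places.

(2.083, -0.294)

At (3, -1): F = (-24.000, 35.000).
Jacobian J = [[2·x·y + 4·y, x^2 + 4·x], [-2·x·y + 4·x + 2·y^2 + 2, -x^2 + 4·x·y]].
At the point, J = [[-10.000, 21.000], [22.000, -21.000]] (det J = -252.000).
Solving J·Δ = −F gives Δ = (-0.917, 0.706).
Then the next iterate is (x, y)₁ = (2.083, -0.294).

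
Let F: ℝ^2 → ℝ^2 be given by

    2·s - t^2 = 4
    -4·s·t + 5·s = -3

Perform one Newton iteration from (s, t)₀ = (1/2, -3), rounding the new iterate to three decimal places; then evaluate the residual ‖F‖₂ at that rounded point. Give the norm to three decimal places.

At (1/2, -3): F = (-12.000, 11.500).
Jacobian J = [[2, -2·t], [-4·t + 5, -4·s]].
At the point, J = [[2.000, 6.000], [17.000, -2.000]] (det J = -106.000).
Solving J·Δ = −F gives Δ = (-0.425, 2.142).
Then the next iterate is (s, t)₁ = (0.075, -0.858).
Re-evaluating at (0.075, -0.858): F = (-4.58616, 3.63240), so ‖F‖₂ = 5.850.

5.850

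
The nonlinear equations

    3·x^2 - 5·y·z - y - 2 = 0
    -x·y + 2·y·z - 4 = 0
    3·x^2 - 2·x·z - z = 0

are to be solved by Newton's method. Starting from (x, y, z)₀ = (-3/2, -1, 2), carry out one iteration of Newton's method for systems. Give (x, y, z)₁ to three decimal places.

At (-3/2, -1, 2): F = (15.750, -9.500, 10.750).
Jacobian J = [[6·x, -5·z - 1, -5·y], [-y, -x + 2·z, 2·y], [6·x - 2·z, 0, -2·x - 1]].
At the point, J = [[-9.000, -11.000, 5.000], [1.000, 5.500, -2.000], [-13.000, 0.000, 2.000]] (det J = -5.500).
Solving J·Δ = −F gives Δ = (-17.250, -37.864, -117.500).
Then the next iterate is (x, y, z)₁ = (-18.750, -38.864, -115.500).

(-18.750, -38.864, -115.500)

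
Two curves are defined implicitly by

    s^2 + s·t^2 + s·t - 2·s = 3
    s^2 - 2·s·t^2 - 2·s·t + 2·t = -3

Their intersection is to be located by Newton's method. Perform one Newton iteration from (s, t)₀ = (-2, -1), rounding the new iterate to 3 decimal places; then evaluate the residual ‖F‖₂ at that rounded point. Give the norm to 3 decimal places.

2.512

At (-2, -1): F = (5.000, 5.000).
Jacobian J = [[2·s + t^2 + t - 2, 2·s·t + s], [2·s - 2·t^2 - 2·t, -4·s·t - 2·s + 2]].
At the point, J = [[-6.000, 2.000], [-4.000, -2.000]] (det J = 20.000).
Solving J·Δ = −F gives Δ = (1.000, 0.500).
Then the next iterate is (s, t)₁ = (-1.000, -0.500).
Re-evaluating at (-1.000, -0.500): F = (0.250, 2.500), so ‖F‖₂ = 2.512.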